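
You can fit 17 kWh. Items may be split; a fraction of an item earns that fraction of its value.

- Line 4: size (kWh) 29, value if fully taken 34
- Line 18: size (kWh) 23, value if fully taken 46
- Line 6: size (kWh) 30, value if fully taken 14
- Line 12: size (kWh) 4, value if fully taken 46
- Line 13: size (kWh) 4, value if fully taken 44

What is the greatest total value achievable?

Rank by value-to-size ratio: Line 12 46/4≈11.5, Line 13 44/4≈11, Line 18 46/23≈2, Line 4 34/29≈1.17, Line 6 14/30≈0.467.
Line 12: take in full, 4 kWh for value 46 ; 13 left.
Line 13: take in full, 4 kWh for value 44 ; 9 left.
Only 9 kWh remain; take 9/23 of Line 18 for value 46×9/23 = 18.
Total value = 108.

108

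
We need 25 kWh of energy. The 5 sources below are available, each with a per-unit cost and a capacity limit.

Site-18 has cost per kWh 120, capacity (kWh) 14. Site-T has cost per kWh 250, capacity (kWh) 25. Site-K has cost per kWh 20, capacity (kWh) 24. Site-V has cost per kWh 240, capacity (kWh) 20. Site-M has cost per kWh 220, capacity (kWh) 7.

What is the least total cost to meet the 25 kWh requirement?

600

Use sources in increasing cost order.
Site-K (20): use full 24 — 1 kWh to go.
Take 1 from Site-18 at 120 to finish.
Site-M, Site-V, Site-T: unused.
Cost = 24×20 + 1×120 = 600.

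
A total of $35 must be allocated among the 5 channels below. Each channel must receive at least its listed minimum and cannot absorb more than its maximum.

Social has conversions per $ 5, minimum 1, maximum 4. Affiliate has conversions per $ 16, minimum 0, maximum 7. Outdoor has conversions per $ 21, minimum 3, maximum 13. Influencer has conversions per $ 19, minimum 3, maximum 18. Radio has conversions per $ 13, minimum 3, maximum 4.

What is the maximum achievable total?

659

Meeting every minimum uses 1+0+3+3+3 = 10 $, leaving 25.
Rank by conversions per $: Outdoor 21 > Influencer 19 > Affiliate 16 > Radio 13 > Social 5.
Give Outdoor 10 more to hit its cap of 13 ; 15 left.
Influencer takes 15 more to reach its cap of 18 ; 0 left.
Total = 5×1 + 21×13 + 19×18 + 13×3 = 659.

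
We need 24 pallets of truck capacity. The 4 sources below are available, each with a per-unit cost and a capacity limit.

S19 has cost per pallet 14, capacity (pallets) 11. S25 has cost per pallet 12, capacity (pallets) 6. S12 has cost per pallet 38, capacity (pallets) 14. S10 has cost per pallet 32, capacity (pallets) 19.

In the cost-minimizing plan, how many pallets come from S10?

7

Use sources in increasing cost order.
S25 at 12: take all 6 pallets → 18 still needed.
S19 at 14: take all 11 pallets → 7 still needed.
Take 7 from S10 at 32 to finish.
S12: unused.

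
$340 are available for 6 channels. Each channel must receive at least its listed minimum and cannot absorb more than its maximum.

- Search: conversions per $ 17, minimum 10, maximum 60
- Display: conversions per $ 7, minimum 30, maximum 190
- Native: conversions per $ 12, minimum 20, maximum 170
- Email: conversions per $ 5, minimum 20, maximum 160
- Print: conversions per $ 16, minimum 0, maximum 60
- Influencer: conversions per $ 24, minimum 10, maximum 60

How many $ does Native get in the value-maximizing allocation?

110

Meeting every minimum uses 10+30+20+20+0+10 = 90 $, leaving 250.
Rank by conversions per $: Influencer 24 > Search 17 > Print 16 > Native 12 > Display 7 > Email 5.
Influencer: +50 to 60 (cap) — 200 left.
Give Search 50 more to hit its cap of 60 — 150 left.
Give Print 60 more to hit its cap of 60 — 90 left.
Native: +90 (room for 150) → 110. Pool exhausted.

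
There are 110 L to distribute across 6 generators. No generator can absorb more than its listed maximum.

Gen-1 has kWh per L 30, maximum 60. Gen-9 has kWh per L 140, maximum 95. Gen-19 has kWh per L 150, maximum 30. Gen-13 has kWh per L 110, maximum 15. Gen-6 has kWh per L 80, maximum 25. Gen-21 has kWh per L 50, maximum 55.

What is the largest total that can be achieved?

Order the generators by kWh per L: Gen-19 150 > Gen-9 140 > Gen-13 110 > Gen-6 80 > Gen-21 50 > Gen-1 30.
Gen-19 takes 30 to reach its cap of 30 → 80 left.
Gen-9 has room for 95 but only 80 remain, so it gets 80.
Total = 140×80 + 150×30 = 15700.

15700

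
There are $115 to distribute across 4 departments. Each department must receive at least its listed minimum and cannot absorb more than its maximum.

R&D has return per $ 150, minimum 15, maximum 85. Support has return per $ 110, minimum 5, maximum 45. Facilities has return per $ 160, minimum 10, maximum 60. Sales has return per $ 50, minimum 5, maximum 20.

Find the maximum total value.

17150

Meeting every minimum uses 15+5+10+5 = 35 $, leaving 80.
Rank by return per $: Facilities 160 > R&D 150 > Support 110 > Sales 50.
Facilities: +50 to 60 (cap) → 30 left.
R&D has room for 70 more but only 30 remain, so it gets 45.
Total = 150×45 + 110×5 + 160×60 + 50×5 = 17150.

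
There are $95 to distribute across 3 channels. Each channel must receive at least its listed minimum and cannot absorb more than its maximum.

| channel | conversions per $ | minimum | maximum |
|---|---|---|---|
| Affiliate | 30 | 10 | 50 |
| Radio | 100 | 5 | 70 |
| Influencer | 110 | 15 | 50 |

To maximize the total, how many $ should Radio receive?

35

Meeting every minimum uses 10+5+15 = 30 $, leaving 65.
Rank by conversions per $: Influencer 110 > Radio 100 > Affiliate 30.
Give Influencer 35 more to hit its cap of 50 — 30 left.
Radio: +30 (room for 65) → 35. Pool exhausted.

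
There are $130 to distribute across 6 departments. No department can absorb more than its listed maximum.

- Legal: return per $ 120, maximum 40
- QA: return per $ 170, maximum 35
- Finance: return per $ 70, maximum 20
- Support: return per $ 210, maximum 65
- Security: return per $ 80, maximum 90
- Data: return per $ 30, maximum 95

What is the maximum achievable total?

Order the departments by return per $: Support 210 > QA 170 > Legal 120 > Security 80 > Finance 70 > Data 30.
Support: +65 to 65 (cap) ; 65 left.
QA: +35 to 35 (cap) ; 30 left.
Only 30 left; Legal takes them to reach 30.
Total = 120×30 + 170×35 + 210×65 = 23200.

23200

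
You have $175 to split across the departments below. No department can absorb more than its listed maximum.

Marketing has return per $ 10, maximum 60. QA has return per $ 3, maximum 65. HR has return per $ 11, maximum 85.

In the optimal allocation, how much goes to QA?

30

Rank by return per $: HR 11 > Marketing 10 > QA 3.
HR takes 85 to reach its cap of 85 → 90 left.
Give Marketing 60 to hit its cap of 60 → 30 left.
QA has room for 65 but only 30 remain, so it gets 30.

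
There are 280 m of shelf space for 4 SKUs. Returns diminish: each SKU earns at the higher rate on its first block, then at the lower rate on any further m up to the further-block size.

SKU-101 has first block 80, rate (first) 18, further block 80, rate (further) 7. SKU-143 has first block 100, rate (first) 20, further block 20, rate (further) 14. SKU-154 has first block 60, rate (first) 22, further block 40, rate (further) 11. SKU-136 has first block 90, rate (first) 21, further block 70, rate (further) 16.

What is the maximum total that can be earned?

Order all 8 blocks by rate: SKU-154/tier1 22 > SKU-136/tier1 21 > SKU-143/tier1 20 > SKU-101/tier1 18 > SKU-136/tier2 16 > SKU-143/tier2 14 > SKU-154/tier2 11 > SKU-101/tier2 7.
Fill SKU-154 tier1 block (60 at 22) — 220 left.
Fill SKU-136 tier1 block (90 at 21) — 130 left.
SKU-143/tier1 (20): +100 — 30 left.
30 remain; put them into SKU-101 tier1 at 18.
Total = 22×60 + 21×90 + 20×100 + 18×30 = 5750.

5750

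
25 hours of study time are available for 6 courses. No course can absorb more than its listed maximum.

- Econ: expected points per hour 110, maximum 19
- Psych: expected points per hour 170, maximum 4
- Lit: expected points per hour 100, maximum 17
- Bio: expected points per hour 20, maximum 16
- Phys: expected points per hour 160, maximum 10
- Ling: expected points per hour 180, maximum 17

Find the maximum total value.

4380

Highest expected points per hour first: Ling 180 > Psych 170 > Phys 160 > Econ 110 > Lit 100 > Bio 20.
Ling: +17 to 17 (cap) ; 8 left.
Psych: +4 to 4 (cap) ; 4 left.
Phys: +4 (room for 10) → 4. Pool exhausted.
Total = 170×4 + 160×4 + 180×17 = 4380.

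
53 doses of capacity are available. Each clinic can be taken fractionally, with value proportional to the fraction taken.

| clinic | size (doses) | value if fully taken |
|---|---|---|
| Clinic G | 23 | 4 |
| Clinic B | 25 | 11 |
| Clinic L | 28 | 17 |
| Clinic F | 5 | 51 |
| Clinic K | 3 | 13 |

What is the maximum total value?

Sort by value density: Clinic F 51/5≈10.2, Clinic K 13/3≈4.33, Clinic L 17/28≈0.607, Clinic B 11/25≈0.44, Clinic G 4/23≈0.174.
Take all of Clinic F (5 doses, value 51) — 48 doses left.
All 3 doses of Clinic K fit (value 13) — 45 remain.
All 28 doses of Clinic L fit (value 17) — 17 remain.
Fill the last 17 doses with part of Clinic B: 17/25 of it earns 7.48.
Total value = 88.48.

88.48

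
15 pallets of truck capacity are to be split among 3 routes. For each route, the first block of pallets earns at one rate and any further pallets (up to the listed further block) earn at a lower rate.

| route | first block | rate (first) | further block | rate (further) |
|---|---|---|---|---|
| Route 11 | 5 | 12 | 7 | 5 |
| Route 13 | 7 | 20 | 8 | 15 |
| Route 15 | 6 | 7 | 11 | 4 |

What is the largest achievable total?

260

Order all 6 blocks by rate: Route 13/first 20 > Route 13/second 15 > Route 11/first 12 > Route 15/first 7 > Route 11/second 5 > Route 15/second 4.
Route 13/first (20): +7 → 8 left.
Route 13 second at 15: fill all 8 → 0 left.
Total = 20×7 + 15×8 = 260.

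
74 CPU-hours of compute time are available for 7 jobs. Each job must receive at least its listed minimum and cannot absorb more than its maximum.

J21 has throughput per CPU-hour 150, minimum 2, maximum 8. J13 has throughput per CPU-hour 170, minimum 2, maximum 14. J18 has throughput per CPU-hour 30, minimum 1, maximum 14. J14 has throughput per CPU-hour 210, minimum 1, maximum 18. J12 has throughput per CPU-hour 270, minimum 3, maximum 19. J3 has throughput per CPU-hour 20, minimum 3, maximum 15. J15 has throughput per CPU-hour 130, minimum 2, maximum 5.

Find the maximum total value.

Meeting every minimum uses 2+2+1+1+3+3+2 = 14 CPU-hours, leaving 60.
Order the jobs by throughput per CPU-hour: J12 270 > J14 210 > J13 170 > J21 150 > J15 130 > J18 30 > J3 20.
Give J12 16 more to hit its cap of 19 → 44 left.
J14: +17 to 18 (cap) → 27 left.
Give J13 12 more to hit its cap of 14 → 15 left.
Give J21 6 more to hit its cap of 8 → 9 left.
Give J15 3 more to hit its cap of 5 → 6 left.
J18 has room for 13 more but only 6 remain, so it gets 7.
Total = 150×8 + 170×14 + 30×7 + 210×18 + 270×19 + 20×3 + 130×5 = 13410.

13410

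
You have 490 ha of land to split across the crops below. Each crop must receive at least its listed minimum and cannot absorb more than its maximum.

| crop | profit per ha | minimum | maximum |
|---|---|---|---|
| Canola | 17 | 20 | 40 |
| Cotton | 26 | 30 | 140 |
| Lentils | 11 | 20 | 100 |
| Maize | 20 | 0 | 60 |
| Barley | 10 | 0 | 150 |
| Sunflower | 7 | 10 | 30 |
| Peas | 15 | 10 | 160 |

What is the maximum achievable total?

Meeting every minimum uses 20+30+20+0+0+10+10 = 90 ha, leaving 400.
Rank by profit per ha: Cotton 26 > Maize 20 > Canola 17 > Peas 15 > Lentils 11 > Barley 10 > Sunflower 7.
Cotton: +110 to 140 (cap) — 290 left.
Give Maize 60 more to hit its cap of 60 — 230 left.
Canola: +20 to 40 (cap) — 210 left.
Peas: +150 to 160 (cap) — 60 left.
Only 60 left; Lentils takes them to reach 80.
Total = 17×40 + 26×140 + 11×80 + 20×60 + 7×10 + 15×160 = 8870.

8870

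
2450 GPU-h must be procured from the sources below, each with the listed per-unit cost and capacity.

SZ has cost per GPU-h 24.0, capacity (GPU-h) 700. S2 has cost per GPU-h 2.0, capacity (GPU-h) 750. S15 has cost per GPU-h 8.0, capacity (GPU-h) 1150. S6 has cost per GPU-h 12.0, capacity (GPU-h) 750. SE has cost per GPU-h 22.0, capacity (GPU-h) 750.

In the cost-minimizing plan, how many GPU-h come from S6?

Use sources in increasing cost order.
S2 (2.0): use full 750 ; 1700 GPU-h to go.
S15 (8.0): use full 1150 ; 550 GPU-h to go.
Take 550 from S6 at 12.0 to finish.
SE, SZ: unused.

550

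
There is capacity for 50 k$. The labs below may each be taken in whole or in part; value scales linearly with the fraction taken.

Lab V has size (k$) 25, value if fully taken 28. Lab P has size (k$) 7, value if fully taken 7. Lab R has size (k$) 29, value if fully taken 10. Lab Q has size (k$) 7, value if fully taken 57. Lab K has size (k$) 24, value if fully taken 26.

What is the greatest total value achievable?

Best value per unit of size first: Lab Q 57/7≈8.14, Lab V 28/25≈1.12, Lab K 26/24≈1.08, Lab P 7/7≈1, Lab R 10/29≈0.345.
All 7 k$ of Lab Q fit (value 57) ; 43 remain.
Take all of Lab V (25 k$, value 28) ; 18 k$ left.
Fill the last 18 k$ with part of Lab K: 18/24 of it earns 19.5.
Total value = 104.5.

104.5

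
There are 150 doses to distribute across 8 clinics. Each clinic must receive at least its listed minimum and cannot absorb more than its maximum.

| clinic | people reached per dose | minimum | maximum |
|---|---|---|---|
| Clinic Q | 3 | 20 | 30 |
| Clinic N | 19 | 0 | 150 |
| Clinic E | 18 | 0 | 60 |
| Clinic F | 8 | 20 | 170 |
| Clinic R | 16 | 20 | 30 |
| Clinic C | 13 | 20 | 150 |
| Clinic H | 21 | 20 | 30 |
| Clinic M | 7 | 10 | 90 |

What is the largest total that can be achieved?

2070

Meeting every minimum uses 20+0+0+20+20+20+20+10 = 110 doses, leaving 40.
Highest people reached per dose first: Clinic H 21 > Clinic N 19 > Clinic E 18 > Clinic R 16 > Clinic C 13 > Clinic F 8 > Clinic M 7 > Clinic Q 3.
Give Clinic H 10 more to hit its cap of 30 — 30 left.
Clinic N: +30 (room for 150) → 30. Pool exhausted.
Total = 3×20 + 19×30 + 8×20 + 16×20 + 13×20 + 21×30 + 7×10 = 2070.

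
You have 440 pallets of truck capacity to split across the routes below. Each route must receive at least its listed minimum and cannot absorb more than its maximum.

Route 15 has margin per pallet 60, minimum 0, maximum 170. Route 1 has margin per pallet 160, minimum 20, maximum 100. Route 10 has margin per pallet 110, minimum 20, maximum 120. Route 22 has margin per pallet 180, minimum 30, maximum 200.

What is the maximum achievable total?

Meeting every minimum uses 0+20+20+30 = 70 pallets, leaving 370.
Rank by margin per pallet: Route 22 180 > Route 1 160 > Route 10 110 > Route 15 60.
Route 22 takes 170 more to reach its cap of 200 ; 200 left.
Route 1 takes 80 more to reach its cap of 100 ; 120 left.
Route 10 takes 100 more to reach its cap of 120 ; 20 left.
Only 20 left; Route 15 takes them to reach 20.
Total = 60×20 + 160×100 + 110×120 + 180×200 = 66400.

66400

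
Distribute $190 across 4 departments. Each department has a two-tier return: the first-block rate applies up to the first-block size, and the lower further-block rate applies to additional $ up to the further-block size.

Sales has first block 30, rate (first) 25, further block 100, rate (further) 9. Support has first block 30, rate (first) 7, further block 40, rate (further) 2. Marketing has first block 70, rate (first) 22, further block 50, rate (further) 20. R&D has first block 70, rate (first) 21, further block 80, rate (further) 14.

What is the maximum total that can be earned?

4160

Order all 8 blocks by rate: Sales/T1 25 > Marketing/T1 22 > R&D/T1 21 > Marketing/T2 20 > R&D/T2 14 > Sales/T2 9 > Support/T1 7 > Support/T2 2.
Sales T1 at 25: fill all 30 — 160 left.
Fill Marketing T1 block (70 at 22) — 90 left.
R&D/T1 (21): +70 — 20 left.
20 remain; put them into Marketing T2 at 20.
Total = 25×30 + 22×70 + 21×70 + 20×20 = 4160.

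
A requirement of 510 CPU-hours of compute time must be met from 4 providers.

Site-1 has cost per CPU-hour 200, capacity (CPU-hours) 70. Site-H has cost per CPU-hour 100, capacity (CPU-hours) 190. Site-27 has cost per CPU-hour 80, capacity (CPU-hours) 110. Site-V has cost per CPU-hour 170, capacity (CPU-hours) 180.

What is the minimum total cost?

64400

Use providers in increasing cost order.
Site-27 (80): use full 110 ; 400 CPU-hours to go.
Site-H at 100: take all 190 CPU-hours ; 210 still needed.
Site-V at 170: take all 180 CPU-hours ; 30 still needed.
Take 30 from Site-1 at 200 to finish.
Cost = 110×80 + 190×100 + 180×170 + 30×200 = 64400.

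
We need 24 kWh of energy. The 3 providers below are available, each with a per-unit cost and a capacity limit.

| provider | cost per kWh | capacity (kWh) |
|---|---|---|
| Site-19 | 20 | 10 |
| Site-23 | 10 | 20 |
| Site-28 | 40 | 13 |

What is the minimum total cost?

Cheapest first:
Site-23 at 10: take all 20 kWh — 4 still needed.
Site-19 (20): take the remaining 4 — done.
Site-28: unused.
Cost = 20×10 + 4×20 = 280.

280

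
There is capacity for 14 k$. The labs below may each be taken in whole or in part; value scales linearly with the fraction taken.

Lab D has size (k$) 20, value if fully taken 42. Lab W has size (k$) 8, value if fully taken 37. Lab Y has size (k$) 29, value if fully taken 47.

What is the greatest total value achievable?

Rank by value-to-size ratio: Lab W 37/8≈4.62, Lab D 42/20≈2.1, Lab Y 47/29≈1.62.
Lab W: take in full, 8 k$ for value 37 ; 6 left.
Only 6 k$ remain; take 6/20 of Lab D for value 42×6/20 = 12.6.
Total value = 49.6.

49.6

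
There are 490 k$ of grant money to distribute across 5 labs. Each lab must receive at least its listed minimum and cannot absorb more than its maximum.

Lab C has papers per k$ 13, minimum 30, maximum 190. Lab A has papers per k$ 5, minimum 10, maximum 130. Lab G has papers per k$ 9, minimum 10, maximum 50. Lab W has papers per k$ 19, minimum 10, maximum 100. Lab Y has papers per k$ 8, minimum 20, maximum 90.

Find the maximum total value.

Meeting every minimum uses 30+10+10+10+20 = 80 k$, leaving 410.
Order the labs by papers per k$: Lab W 19 > Lab C 13 > Lab G 9 > Lab Y 8 > Lab A 5.
Give Lab W 90 more to hit its cap of 100 — 320 left.
Give Lab C 160 more to hit its cap of 190 — 160 left.
Give Lab G 40 more to hit its cap of 50 — 120 left.
Lab Y takes 70 more to reach its cap of 90 — 50 left.
Only 50 left; Lab A takes them to reach 60.
Total = 13×190 + 5×60 + 9×50 + 19×100 + 8×90 = 5840.

5840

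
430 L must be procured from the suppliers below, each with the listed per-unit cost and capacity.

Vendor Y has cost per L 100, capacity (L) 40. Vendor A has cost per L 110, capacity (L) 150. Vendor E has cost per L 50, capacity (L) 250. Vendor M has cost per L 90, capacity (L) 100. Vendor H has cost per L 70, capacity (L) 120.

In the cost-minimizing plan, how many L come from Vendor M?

Cheapest first:
Take 250 from Vendor E at 50 → need 180 more.
Take 120 from Vendor H at 70 → need 60 more.
Vendor M (90): take the remaining 60 → done.
Vendor Y, Vendor A: unused.

60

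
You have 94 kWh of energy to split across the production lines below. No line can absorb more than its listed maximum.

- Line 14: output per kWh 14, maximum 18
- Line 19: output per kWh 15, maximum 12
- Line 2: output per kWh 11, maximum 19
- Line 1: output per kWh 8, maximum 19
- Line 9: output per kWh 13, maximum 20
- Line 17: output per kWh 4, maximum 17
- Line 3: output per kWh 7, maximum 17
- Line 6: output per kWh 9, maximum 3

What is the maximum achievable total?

Rank by output per kWh: Line 19 15 > Line 14 14 > Line 9 13 > Line 2 11 > Line 6 9 > Line 1 8 > Line 3 7 > Line 17 4.
Line 19: +12 to 12 (cap) → 82 left.
Give Line 14 18 to hit its cap of 18 → 64 left.
Give Line 9 20 to hit its cap of 20 → 44 left.
Line 2 takes 19 to reach its cap of 19 → 25 left.
Line 6 takes 3 to reach its cap of 3 → 22 left.
Line 1 takes 19 to reach its cap of 19 → 3 left.
Line 3 has room for 17 but only 3 remain, so it gets 3.
Total = 14×18 + 15×12 + 11×19 + 8×19 + 13×20 + 7×3 + 9×3 = 1101.

1101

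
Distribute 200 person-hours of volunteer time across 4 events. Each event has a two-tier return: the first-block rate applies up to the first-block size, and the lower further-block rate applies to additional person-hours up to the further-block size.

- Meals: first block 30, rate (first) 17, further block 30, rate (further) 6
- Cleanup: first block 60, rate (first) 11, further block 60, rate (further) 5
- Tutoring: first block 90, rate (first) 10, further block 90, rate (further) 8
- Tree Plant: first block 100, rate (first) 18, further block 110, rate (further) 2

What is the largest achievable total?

3070

Order all 8 blocks by rate: Tree Plant/T1 18 > Meals/T1 17 > Cleanup/T1 11 > Tutoring/T1 10 > Tutoring/T2 8 > Meals/T2 6 > Cleanup/T2 5 > Tree Plant/T2 2.
Tree Plant T1 at 18: fill all 100 — 100 left.
Meals T1 at 17: fill all 30 — 70 left.
Fill Cleanup T1 block (60 at 11) — 10 left.
Tutoring T1 at 10: only 10 left, fill 10.
Total = 18×100 + 17×30 + 11×60 + 10×10 = 3070.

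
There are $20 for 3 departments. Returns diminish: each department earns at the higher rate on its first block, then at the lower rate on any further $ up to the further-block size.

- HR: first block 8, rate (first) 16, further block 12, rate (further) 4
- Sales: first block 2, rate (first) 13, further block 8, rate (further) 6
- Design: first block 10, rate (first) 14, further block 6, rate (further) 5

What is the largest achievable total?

Rank every tier by rate: HR/T1 16 > Design/T1 14 > Sales/T1 13 > Sales/T2 6 > Design/T2 5 > HR/T2 4.
HR T1 at 16: fill all 8 ; 12 left.
Design T1 at 14: fill all 10 ; 2 left.
Fill Sales T1 block (2 at 13) ; 0 left.
Total = 16×8 + 14×10 + 13×2 = 294.

294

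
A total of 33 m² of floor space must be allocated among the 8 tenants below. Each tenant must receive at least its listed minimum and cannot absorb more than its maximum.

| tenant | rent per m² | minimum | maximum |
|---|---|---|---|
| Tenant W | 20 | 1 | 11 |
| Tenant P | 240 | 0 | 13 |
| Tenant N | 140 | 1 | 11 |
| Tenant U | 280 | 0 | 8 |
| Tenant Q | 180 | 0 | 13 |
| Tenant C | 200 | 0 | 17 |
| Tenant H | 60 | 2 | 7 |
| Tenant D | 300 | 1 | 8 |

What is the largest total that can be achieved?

Meeting every minimum uses 1+0+1+0+0+0+2+1 = 5 m², leaving 28.
Order the tenants by rent per m²: Tenant D 300 > Tenant U 280 > Tenant P 240 > Tenant C 200 > Tenant Q 180 > Tenant N 140 > Tenant H 60 > Tenant W 20.
Tenant D: +7 to 8 (cap) ; 21 left.
Give Tenant U 8 more to hit its cap of 8 ; 13 left.
Give Tenant P 13 more to hit its cap of 13 ; 0 left.
Total = 20×1 + 240×13 + 140×1 + 280×8 + 60×2 + 300×8 = 8040.

8040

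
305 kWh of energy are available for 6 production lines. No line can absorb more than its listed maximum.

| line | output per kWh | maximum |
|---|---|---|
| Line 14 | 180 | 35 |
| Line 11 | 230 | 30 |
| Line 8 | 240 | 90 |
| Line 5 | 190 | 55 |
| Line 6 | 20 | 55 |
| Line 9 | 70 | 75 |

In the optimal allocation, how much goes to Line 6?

20

Order the production lines by output per kWh: Line 8 240 > Line 11 230 > Line 5 190 > Line 14 180 > Line 9 70 > Line 6 20.
Line 8: +90 to 90 (cap) ; 215 left.
Give Line 11 30 to hit its cap of 30 ; 185 left.
Line 5: +55 to 55 (cap) ; 130 left.
Give Line 14 35 to hit its cap of 35 ; 95 left.
Line 9 takes 75 to reach its cap of 75 ; 20 left.
Line 6: +20 (room for 55) → 20. Pool exhausted.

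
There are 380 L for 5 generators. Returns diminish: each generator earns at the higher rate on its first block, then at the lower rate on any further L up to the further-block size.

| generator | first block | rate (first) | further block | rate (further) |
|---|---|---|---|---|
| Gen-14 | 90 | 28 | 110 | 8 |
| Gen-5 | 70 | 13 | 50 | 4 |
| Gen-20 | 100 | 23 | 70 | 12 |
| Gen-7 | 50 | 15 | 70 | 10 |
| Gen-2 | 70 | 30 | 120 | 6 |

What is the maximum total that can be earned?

Treat each block as its own option and order by rate: Gen-2/first 30 > Gen-14/first 28 > Gen-20/first 23 > Gen-7/first 15 > Gen-5/first 13 > Gen-20/second 12 > Gen-7/second 10 > Gen-14/second 8 > Gen-2/second 6 > Gen-5/second 4.
Fill Gen-2 first block (70 at 30) ; 310 left.
Gen-14/first (28): +90 ; 220 left.
Fill Gen-20 first block (100 at 23) ; 120 left.
Fill Gen-7 first block (50 at 15) ; 70 left.
Gen-5/first (13): +70 ; 0 left.
Total = 30×70 + 28×90 + 23×100 + 15×50 + 13×70 = 8580.

8580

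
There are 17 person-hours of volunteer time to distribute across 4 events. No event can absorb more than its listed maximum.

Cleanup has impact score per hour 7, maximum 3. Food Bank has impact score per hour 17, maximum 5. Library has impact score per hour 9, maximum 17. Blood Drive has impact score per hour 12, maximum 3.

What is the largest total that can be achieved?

202

Highest impact score per hour first: Food Bank 17 > Blood Drive 12 > Library 9 > Cleanup 7.
Food Bank: +5 to 5 (cap) ; 12 left.
Give Blood Drive 3 to hit its cap of 3 ; 9 left.
Library: +9 (room for 17) → 9. Pool exhausted.
Total = 17×5 + 9×9 + 12×3 = 202.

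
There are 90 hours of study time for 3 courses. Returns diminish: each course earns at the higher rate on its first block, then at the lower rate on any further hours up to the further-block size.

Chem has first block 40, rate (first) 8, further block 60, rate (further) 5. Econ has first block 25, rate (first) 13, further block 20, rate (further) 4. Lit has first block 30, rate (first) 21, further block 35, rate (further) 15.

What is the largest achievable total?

1480

Rank every tier by rate: Lit/first 21 > Lit/second 15 > Econ/first 13 > Chem/first 8 > Chem/second 5 > Econ/second 4.
Fill Lit first block (30 at 21) → 60 left.
Lit/second (15): +35 → 25 left.
Econ/first (13): +25 → 0 left.
Total = 21×30 + 15×35 + 13×25 = 1480.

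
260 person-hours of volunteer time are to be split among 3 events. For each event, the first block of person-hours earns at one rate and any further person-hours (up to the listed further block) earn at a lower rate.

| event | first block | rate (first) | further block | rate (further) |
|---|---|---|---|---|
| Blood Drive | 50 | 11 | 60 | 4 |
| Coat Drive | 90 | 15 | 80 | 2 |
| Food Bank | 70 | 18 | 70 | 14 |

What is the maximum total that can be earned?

Order all 6 blocks by rate: Food Bank/T1 18 > Coat Drive/T1 15 > Food Bank/T2 14 > Blood Drive/T1 11 > Blood Drive/T2 4 > Coat Drive/T2 2.
Food Bank T1 at 18: fill all 70 — 190 left.
Coat Drive/T1 (15): +90 — 100 left.
Fill Food Bank T2 block (70 at 14) — 30 left.
30 remain; put them into Blood Drive T1 at 11.
Total = 18×70 + 15×90 + 14×70 + 11×30 = 3920.

3920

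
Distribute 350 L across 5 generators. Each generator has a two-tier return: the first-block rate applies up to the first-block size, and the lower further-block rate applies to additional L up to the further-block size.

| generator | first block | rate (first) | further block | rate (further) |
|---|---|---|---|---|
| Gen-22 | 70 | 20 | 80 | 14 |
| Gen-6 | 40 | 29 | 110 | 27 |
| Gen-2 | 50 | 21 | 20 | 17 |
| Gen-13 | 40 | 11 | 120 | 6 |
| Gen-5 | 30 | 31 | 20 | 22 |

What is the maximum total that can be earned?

Order all 10 blocks by rate: Gen-5/tier1 31 > Gen-6/tier1 29 > Gen-6/tier2 27 > Gen-5/tier2 22 > Gen-2/tier1 21 > Gen-22/tier1 20 > Gen-2/tier2 17 > Gen-22/tier2 14 > Gen-13/tier1 11 > Gen-13/tier2 6.
Gen-5 tier1 at 31: fill all 30 → 320 left.
Gen-6 tier1 at 29: fill all 40 → 280 left.
Gen-6 tier2 at 27: fill all 110 → 170 left.
Gen-5/tier2 (22): +20 → 150 left.
Fill Gen-2 tier1 block (50 at 21) → 100 left.
Fill Gen-22 tier1 block (70 at 20) → 30 left.
Fill Gen-2 tier2 block (20 at 17) → 10 left.
Gen-22/tier2: +10 of 80 at 14; pool empty.
Total = 31×30 + 29×40 + 27×110 + 22×20 + 21×50 + 20×70 + 17×20 + 14×10 = 8430.

8430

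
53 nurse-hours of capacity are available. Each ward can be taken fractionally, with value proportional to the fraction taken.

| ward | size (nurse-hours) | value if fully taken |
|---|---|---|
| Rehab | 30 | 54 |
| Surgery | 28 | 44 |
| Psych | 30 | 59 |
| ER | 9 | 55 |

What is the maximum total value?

Rank by value-to-size ratio: ER 55/9≈6.11, Psych 59/30≈1.97, Rehab 54/30≈1.8, Surgery 44/28≈1.57.
All 9 nurse-hours of ER fit (value 55) → 44 remain.
Take all of Psych (30 nurse-hours, value 59) → 14 nurse-hours left.
Fill the last 14 nurse-hours with part of Rehab: 14/30 of it earns 25.2.
Total value = 139.2.

139.2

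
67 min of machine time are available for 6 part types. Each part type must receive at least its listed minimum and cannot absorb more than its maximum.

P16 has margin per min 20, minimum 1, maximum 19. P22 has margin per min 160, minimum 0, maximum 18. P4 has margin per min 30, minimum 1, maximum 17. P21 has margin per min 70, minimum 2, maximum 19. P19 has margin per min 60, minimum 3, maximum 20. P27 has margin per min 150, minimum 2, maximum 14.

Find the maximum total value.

Meeting every minimum uses 1+0+1+2+3+2 = 9 min, leaving 58.
Order the part types by margin per min: P22 160 > P27 150 > P21 70 > P19 60 > P4 30 > P16 20.
P22: +18 to 18 (cap) → 40 left.
P27 takes 12 more to reach its cap of 14 → 28 left.
Give P21 17 more to hit its cap of 19 → 11 left.
P19: +11 (room for 17) → 14. Pool exhausted.
Total = 20×1 + 160×18 + 30×1 + 70×19 + 60×14 + 150×14 = 7200.

7200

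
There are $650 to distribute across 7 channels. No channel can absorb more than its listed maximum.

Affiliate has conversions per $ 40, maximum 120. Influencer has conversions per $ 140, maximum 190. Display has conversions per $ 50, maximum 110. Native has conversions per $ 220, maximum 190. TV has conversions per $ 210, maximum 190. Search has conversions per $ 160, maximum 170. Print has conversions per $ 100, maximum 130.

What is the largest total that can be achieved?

122900

Order the channels by conversions per $: Native 220 > TV 210 > Search 160 > Influencer 140 > Print 100 > Display 50 > Affiliate 40.
Give Native 190 to hit its cap of 190 ; 460 left.
Give TV 190 to hit its cap of 190 ; 270 left.
Search takes 170 to reach its cap of 170 ; 100 left.
Influencer has room for 190 but only 100 remain, so it gets 100.
Total = 140×100 + 220×190 + 210×190 + 160×170 = 122900.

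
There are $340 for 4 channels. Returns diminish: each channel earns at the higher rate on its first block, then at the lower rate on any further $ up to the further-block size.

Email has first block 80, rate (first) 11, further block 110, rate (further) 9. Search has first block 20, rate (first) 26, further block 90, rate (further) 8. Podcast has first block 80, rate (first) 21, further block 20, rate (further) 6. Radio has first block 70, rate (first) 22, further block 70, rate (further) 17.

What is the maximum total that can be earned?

5990

Treat each block as its own option and order by rate: Search/T1 26 > Radio/T1 22 > Podcast/T1 21 > Radio/T2 17 > Email/T1 11 > Email/T2 9 > Search/T2 8 > Podcast/T2 6.
Search T1 at 26: fill all 20 — 320 left.
Fill Radio T1 block (70 at 22) — 250 left.
Podcast T1 at 21: fill all 80 — 170 left.
Radio/T2 (17): +70 — 100 left.
Email/T1 (11): +80 — 20 left.
Email/T2: +20 of 110 at 9; pool empty.
Total = 26×20 + 22×70 + 21×80 + 17×70 + 11×80 + 9×20 = 5990.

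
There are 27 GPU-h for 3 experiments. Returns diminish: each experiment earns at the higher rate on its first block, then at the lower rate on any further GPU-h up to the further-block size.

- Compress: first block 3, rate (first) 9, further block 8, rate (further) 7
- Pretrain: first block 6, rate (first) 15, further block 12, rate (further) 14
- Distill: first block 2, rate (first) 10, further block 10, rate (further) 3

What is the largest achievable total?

Rank every tier by rate: Pretrain/T1 15 > Pretrain/T2 14 > Distill/T1 10 > Compress/T1 9 > Compress/T2 7 > Distill/T2 3.
Fill Pretrain T1 block (6 at 15) — 21 left.
Pretrain/T2 (14): +12 — 9 left.
Distill/T1 (10): +2 — 7 left.
Compress/T1 (9): +3 — 4 left.
Compress T2 at 7: only 4 left, fill 4.
Total = 15×6 + 14×12 + 10×2 + 9×3 + 7×4 = 333.

333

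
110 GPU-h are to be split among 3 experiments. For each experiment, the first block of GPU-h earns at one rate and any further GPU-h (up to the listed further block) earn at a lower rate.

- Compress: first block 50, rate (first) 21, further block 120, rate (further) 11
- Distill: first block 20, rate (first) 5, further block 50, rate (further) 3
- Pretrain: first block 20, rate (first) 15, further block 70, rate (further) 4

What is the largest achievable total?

Rank every tier by rate: Compress/tier1 21 > Pretrain/tier1 15 > Compress/tier2 11 > Distill/tier1 5 > Pretrain/tier2 4 > Distill/tier2 3.
Compress tier1 at 21: fill all 50 — 60 left.
Fill Pretrain tier1 block (20 at 15) — 40 left.
40 remain; put them into Compress tier2 at 11.
Total = 21×50 + 15×20 + 11×40 = 1790.

1790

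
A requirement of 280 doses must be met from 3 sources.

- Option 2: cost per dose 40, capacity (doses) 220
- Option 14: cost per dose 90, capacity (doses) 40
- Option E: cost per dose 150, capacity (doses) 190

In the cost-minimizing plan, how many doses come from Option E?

20

Fill from the cheapest source first.
Option 2 (40): use full 220 — 60 doses to go.
Option 14 at 90: take all 40 doses — 20 still needed.
Take 20 from Option E at 150 to finish.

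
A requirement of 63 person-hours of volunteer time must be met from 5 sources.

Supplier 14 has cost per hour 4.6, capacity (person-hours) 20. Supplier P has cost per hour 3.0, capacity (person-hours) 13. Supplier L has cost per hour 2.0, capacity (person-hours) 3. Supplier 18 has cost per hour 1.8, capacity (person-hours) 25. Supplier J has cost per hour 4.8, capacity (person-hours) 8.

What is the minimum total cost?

Fill from the cheapest source first.
Supplier 18 at 1.8: take all 25 person-hours — 38 still needed.
Supplier L (2.0): use full 3 — 35 person-hours to go.
Supplier P (3.0): use full 13 — 22 person-hours to go.
Supplier 14 (4.6): use full 20 — 2 person-hours to go.
Supplier J (4.8): take the remaining 2 — done.
Cost = 25×1.8 + 3×2.0 + 13×3.0 + 20×4.6 + 2×4.8 = 191.6.

191.6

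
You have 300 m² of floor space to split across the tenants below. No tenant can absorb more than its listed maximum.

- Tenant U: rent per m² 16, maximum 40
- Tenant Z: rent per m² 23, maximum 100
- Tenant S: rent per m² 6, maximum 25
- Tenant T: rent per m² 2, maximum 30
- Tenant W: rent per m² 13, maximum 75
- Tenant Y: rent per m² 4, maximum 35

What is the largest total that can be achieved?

4255

Rank by rent per m²: Tenant Z 23 > Tenant U 16 > Tenant W 13 > Tenant S 6 > Tenant Y 4 > Tenant T 2.
Tenant Z: +100 to 100 (cap) — 200 left.
Tenant U: +40 to 40 (cap) — 160 left.
Tenant W: +75 to 75 (cap) — 85 left.
Give Tenant S 25 to hit its cap of 25 — 60 left.
Tenant Y takes 35 to reach its cap of 35 — 25 left.
Tenant T: +25 (room for 30) → 25. Pool exhausted.
Total = 16×40 + 23×100 + 6×25 + 2×25 + 13×75 + 4×35 = 4255.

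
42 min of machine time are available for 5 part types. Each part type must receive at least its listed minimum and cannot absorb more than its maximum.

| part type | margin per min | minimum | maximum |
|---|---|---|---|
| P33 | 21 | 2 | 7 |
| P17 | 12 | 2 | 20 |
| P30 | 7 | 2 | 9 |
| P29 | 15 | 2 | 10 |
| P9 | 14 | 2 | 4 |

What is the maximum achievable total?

Meeting every minimum uses 2+2+2+2+2 = 10 min, leaving 32.
Highest margin per min first: P33 21 > P29 15 > P9 14 > P17 12 > P30 7.
Give P33 5 more to hit its cap of 7 → 27 left.
P29: +8 to 10 (cap) → 19 left.
Give P9 2 more to hit its cap of 4 → 17 left.
P17 has room for 18 more but only 17 remain, so it gets 19.
Total = 21×7 + 12×19 + 7×2 + 15×10 + 14×4 = 595.

595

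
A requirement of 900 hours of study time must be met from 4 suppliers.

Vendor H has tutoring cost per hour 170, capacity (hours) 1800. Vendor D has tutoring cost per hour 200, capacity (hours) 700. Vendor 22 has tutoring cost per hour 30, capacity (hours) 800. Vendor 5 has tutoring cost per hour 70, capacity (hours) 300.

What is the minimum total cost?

Fill from the cheapest supplier first.
Vendor 22 at 30: take all 800 hours → 100 still needed.
Take 100 from Vendor 5 at 70 to finish.
Vendor H, Vendor D: unused.
Cost = 800×30 + 100×70 = 31000.

31000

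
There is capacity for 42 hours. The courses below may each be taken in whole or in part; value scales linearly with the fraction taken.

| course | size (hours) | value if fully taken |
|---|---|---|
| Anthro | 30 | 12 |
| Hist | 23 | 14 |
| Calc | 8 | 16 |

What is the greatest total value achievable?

Rank by value-to-size ratio: Calc 16/8≈2, Hist 14/23≈0.609, Anthro 12/30≈0.4.
All 8 hours of Calc fit (value 16) ; 34 remain.
Take all of Hist (23 hours, value 14) ; 11 hours left.
Only 11 hours remain; take 11/30 of Anthro for value 12×11/30 = 4.4.
Total value = 34.4.

34.4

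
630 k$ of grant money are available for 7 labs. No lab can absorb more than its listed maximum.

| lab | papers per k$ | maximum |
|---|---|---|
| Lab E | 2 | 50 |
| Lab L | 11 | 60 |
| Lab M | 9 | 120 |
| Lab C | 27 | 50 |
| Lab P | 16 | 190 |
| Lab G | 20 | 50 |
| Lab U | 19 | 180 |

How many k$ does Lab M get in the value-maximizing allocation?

100

Order the labs by papers per k$: Lab C 27 > Lab G 20 > Lab U 19 > Lab P 16 > Lab L 11 > Lab M 9 > Lab E 2.
Give Lab C 50 to hit its cap of 50 — 580 left.
Lab G: +50 to 50 (cap) — 530 left.
Give Lab U 180 to hit its cap of 180 — 350 left.
Lab P takes 190 to reach its cap of 190 — 160 left.
Give Lab L 60 to hit its cap of 60 — 100 left.
Only 100 left; Lab M takes them to reach 100.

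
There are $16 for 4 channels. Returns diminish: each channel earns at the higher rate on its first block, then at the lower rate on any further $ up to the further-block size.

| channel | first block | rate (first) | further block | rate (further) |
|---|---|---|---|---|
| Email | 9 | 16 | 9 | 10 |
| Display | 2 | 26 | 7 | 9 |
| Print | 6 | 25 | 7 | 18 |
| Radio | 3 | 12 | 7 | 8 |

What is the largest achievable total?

Treat each block as its own option and order by rate: Display/tier1 26 > Print/tier1 25 > Print/tier2 18 > Email/tier1 16 > Radio/tier1 12 > Email/tier2 10 > Display/tier2 9 > Radio/tier2 8.
Display tier1 at 26: fill all 2 → 14 left.
Print/tier1 (25): +6 → 8 left.
Fill Print tier2 block (7 at 18) → 1 left.
1 remain; put them into Email tier1 at 16.
Total = 26×2 + 25×6 + 18×7 + 16×1 = 344.

344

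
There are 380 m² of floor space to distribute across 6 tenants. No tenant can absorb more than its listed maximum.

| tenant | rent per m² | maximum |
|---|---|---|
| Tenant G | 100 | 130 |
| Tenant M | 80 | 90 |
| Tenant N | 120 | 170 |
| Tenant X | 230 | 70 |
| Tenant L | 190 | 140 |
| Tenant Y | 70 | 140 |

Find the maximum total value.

63100

Rank by rent per m²: Tenant X 230 > Tenant L 190 > Tenant N 120 > Tenant G 100 > Tenant M 80 > Tenant Y 70.
Tenant X takes 70 to reach its cap of 70 — 310 left.
Tenant L: +140 to 140 (cap) — 170 left.
Give Tenant N 170 to hit its cap of 170 — 0 left.
Total = 120×170 + 230×70 + 190×140 = 63100.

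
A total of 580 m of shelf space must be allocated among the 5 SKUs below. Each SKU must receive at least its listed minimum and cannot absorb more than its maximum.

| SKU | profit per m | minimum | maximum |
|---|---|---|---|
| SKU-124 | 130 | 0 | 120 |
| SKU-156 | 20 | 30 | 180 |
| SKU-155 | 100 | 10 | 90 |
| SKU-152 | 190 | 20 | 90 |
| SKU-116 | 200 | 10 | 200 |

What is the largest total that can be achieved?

83300

Meeting every minimum uses 0+30+10+20+10 = 70 m, leaving 510.
Highest profit per m first: SKU-116 200 > SKU-152 190 > SKU-124 130 > SKU-155 100 > SKU-156 20.
SKU-116 takes 190 more to reach its cap of 200 ; 320 left.
SKU-152 takes 70 more to reach its cap of 90 ; 250 left.
Give SKU-124 120 more to hit its cap of 120 ; 130 left.
SKU-155 takes 80 more to reach its cap of 90 ; 50 left.
SKU-156: +50 (room for 150) → 80. Pool exhausted.
Total = 130×120 + 20×80 + 100×90 + 190×90 + 200×200 = 83300.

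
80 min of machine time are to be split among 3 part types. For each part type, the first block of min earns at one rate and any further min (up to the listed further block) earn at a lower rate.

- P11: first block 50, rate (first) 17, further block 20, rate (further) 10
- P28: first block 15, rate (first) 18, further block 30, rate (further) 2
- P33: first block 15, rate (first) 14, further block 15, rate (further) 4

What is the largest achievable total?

1330

Order all 6 blocks by rate: P28/T1 18 > P11/T1 17 > P33/T1 14 > P11/T2 10 > P33/T2 4 > P28/T2 2.
P28 T1 at 18: fill all 15 → 65 left.
Fill P11 T1 block (50 at 17) → 15 left.
P33 T1 at 14: fill all 15 → 0 left.
Total = 18×15 + 17×50 + 14×15 = 1330.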